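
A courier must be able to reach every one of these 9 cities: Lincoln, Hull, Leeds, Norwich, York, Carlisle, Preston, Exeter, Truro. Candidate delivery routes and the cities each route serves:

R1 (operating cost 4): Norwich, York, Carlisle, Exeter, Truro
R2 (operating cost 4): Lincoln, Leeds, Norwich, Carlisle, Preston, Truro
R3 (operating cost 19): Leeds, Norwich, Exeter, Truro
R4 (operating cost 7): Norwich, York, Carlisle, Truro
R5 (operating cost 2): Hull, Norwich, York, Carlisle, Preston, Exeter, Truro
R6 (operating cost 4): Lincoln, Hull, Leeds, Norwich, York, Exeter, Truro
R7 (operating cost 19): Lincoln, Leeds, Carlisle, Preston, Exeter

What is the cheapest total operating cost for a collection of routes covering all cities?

R2, R5 cover every city at operating cost 4 + 2 = 6.
Any cover uses at least 2 routes; among all covering selections none totals below 6.

6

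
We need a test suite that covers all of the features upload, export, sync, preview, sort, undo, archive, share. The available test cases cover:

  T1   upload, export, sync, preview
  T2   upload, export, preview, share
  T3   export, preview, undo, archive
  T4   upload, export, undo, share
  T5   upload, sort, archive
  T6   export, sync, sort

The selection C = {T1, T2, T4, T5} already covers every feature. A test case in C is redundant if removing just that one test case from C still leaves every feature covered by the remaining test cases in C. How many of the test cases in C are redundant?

1

Drop T1: sync uncovered — not redundant.
Drop T2: the rest still cover every feature — redundant.
Drop T4: undo uncovered — not redundant.
Drop T5: sort, archive uncovered — not redundant.
1 redundant: T2.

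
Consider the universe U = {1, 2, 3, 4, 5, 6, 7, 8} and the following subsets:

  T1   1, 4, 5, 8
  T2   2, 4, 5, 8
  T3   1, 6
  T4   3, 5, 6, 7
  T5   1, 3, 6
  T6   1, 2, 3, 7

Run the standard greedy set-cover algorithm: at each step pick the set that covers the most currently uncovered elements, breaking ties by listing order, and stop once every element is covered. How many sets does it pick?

3

Pick 1: T1 covers 4 new elements (1, 4, 5, 8).
Pick 2: T4 covers 3 new elements (3, 6, 7).
Pick 3: T2 covers 1 new elements (2).
Greedy uses 3 sets.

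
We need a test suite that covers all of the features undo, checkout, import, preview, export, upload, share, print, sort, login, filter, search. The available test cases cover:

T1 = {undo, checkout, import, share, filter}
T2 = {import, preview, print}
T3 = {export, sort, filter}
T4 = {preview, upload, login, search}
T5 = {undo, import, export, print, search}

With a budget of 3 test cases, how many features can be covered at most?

11

Choosing T1, T3, T4 covers {undo, checkout, import, preview, export, upload, share, sort, login, filter, search} — 11 features.
No choice of 3 test cases does better; here print is left uncovered.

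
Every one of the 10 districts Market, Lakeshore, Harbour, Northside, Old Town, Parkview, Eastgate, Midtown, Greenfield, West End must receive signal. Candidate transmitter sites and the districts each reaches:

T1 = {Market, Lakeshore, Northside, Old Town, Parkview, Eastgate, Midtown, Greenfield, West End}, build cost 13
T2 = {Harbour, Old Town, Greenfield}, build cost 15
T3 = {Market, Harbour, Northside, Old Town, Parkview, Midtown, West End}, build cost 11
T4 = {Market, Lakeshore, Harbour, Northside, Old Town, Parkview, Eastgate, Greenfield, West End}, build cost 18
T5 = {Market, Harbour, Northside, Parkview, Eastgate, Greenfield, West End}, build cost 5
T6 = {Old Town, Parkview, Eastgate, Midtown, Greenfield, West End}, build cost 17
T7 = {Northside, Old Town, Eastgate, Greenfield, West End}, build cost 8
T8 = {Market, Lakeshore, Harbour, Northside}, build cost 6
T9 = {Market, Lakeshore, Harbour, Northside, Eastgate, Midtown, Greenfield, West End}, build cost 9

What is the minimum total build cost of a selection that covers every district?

18

T1, T5 cover every district at build cost 13 + 5 = 18.
Any cover uses at least 2 transmitter sites; among all covering selections none totals below 18.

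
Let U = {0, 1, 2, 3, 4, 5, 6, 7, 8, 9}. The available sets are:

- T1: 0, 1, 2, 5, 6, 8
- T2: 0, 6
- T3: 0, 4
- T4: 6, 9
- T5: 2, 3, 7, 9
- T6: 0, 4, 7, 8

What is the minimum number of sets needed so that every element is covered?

T1, T3, T5 together cover {0, 1, 2, 3, 4, 5, 6, 7, 8, 9} — every element.
No 2 of the 6 sets cover everything (all 15 pairs fall short), so 3 is minimum.

3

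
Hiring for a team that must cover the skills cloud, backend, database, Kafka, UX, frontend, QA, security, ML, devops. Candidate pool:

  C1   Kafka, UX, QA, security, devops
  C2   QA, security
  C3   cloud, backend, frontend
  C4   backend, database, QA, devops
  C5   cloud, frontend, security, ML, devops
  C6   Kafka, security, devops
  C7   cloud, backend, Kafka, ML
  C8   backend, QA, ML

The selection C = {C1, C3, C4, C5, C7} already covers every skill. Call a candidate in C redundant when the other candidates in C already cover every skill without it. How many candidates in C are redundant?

Drop C1: UX uncovered — not redundant.
Drop C3: the rest still cover every skill — redundant.
Drop C4: database uncovered — not redundant.
Drop C5: the rest still cover every skill — redundant.
Drop C7: the rest still cover every skill — redundant.
3 redundant: C3, C5, C7.

3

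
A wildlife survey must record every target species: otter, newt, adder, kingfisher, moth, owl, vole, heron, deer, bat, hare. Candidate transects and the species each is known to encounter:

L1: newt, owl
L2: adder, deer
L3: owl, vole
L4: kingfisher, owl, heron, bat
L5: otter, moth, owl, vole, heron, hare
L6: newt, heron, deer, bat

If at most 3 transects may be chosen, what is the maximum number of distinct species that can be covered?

10

Choosing L2, L4, L5 covers {otter, adder, kingfisher, moth, owl, vole, heron, deer, bat, hare} — 10 species.
No choice of 3 transects does better; here newt is left uncovered.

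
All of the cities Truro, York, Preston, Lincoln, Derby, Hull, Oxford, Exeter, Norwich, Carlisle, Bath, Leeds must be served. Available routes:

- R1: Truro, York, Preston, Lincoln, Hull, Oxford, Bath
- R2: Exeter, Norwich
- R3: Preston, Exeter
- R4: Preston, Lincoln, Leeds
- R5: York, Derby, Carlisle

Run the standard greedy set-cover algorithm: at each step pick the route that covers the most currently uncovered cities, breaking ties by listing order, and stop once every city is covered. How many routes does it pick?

Pick 1: R1 covers 7 new cities (Truro, York, Preston, Lincoln, Hull, Oxford, Bath).
Pick 2: R2 covers 2 new cities (Exeter, Norwich).
Pick 3: R5 covers 2 new cities (Derby, Carlisle).
Pick 4: R4 covers 1 new cities (Leeds).
Greedy uses 4 routes.

4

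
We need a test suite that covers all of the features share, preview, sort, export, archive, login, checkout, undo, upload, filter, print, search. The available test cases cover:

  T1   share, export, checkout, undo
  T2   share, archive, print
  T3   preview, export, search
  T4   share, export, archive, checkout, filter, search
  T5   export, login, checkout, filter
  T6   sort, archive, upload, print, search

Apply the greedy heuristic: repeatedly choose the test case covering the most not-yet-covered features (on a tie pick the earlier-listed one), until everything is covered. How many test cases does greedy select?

5

Pick 1: T4 covers 6 new features (share, export, archive, checkout, filter, search).
Pick 2: T6 covers 3 new features (sort, upload, print).
Pick 3: T1 covers 1 new features (undo).
Pick 4: T3 covers 1 new features (preview).
Pick 5: T5 covers 1 new features (login).
Greedy uses 5 test cases. (The true minimum is 4.)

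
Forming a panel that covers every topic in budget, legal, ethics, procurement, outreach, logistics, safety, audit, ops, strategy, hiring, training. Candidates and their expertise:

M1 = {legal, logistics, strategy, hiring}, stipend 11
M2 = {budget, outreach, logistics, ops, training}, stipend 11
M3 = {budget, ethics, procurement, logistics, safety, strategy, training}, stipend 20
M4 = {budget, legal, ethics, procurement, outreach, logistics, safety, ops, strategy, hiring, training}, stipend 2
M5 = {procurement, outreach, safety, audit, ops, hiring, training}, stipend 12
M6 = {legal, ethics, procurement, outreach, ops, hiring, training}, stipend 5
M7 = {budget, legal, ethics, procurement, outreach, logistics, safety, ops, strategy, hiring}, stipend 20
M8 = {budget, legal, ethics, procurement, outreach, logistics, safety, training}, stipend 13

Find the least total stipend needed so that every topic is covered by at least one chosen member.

M4, M5 cover every topic at stipend 2 + 12 = 14.
Any cover uses at least 2 members; among all covering selections none totals below 14.

14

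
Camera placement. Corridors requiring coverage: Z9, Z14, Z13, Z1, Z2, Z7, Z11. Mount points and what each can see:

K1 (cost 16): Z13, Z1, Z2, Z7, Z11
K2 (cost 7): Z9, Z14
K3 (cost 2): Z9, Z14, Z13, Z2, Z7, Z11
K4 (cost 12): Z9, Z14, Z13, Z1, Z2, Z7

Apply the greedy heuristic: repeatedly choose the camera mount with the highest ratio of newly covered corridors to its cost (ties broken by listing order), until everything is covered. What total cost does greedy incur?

14

Pick 1: K3 adds 6 new (Z9, Z14, Z13, Z2, Z7, Z11) at cost 2 (ratio 6/2).
Pick 2: K4 adds 1 new (Z1) at cost 12 (ratio 1/12).
Greedy total cost: 2 + 12 = 14.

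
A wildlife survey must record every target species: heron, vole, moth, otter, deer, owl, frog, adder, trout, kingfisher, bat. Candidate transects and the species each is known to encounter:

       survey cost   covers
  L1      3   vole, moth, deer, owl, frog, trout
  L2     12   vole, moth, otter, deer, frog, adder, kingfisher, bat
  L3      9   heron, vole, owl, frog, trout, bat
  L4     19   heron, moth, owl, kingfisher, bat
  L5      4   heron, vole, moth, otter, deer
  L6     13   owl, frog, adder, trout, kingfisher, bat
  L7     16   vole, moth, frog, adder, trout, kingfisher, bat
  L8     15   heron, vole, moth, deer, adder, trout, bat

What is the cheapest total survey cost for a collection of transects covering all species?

17

L5, L6 cover every species at survey cost 4 + 13 = 17.
Any cover uses at least 2 transects; among all covering selections none totals below 17.
Greedy by coverage-per-survey cost would pick L1, L5, L2 for 19 — worse than the optimum 17.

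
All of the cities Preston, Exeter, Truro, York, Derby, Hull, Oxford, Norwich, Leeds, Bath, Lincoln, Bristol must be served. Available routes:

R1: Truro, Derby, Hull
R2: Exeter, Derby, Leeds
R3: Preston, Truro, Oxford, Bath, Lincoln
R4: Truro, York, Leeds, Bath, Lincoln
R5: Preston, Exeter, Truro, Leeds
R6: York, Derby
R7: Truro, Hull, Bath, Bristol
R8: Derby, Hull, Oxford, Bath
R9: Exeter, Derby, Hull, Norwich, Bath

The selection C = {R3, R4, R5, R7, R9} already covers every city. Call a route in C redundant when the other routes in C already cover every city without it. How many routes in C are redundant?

1

Drop R3: Oxford uncovered — not redundant.
Drop R4: York uncovered — not redundant.
Drop R5: the rest still cover every city — redundant.
Drop R7: Bristol uncovered — not redundant.
Drop R9: Derby, Norwich uncovered — not redundant.
1 redundant: R5.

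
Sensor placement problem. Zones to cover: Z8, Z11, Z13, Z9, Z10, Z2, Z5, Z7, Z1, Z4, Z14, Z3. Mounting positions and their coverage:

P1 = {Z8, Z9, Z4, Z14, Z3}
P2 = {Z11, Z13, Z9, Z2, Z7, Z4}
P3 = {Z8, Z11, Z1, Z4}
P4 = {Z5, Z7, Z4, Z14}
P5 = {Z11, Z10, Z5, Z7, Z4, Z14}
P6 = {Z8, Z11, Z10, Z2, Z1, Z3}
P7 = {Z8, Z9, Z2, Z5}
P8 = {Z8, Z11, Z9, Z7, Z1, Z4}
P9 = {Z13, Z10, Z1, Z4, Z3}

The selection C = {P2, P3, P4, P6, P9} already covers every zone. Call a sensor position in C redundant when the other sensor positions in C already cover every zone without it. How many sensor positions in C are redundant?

Drop P2: Z9 uncovered — not redundant.
Drop P3: the rest still cover every zone — redundant.
Drop P4: Z5, Z14 uncovered — not redundant.
Drop P6: the rest still cover every zone — redundant.
Drop P9: the rest still cover every zone — redundant.
3 redundant: P3, P6, P9.

3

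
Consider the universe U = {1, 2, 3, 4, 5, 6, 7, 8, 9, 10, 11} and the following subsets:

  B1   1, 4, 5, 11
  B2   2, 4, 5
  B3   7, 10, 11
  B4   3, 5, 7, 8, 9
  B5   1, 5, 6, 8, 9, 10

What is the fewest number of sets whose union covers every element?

4

B1, B2, B4, B5 together cover {1, 2, 3, 4, 5, 6, 7, 8, 9, 10, 11} — every element.
No 3 of the 5 sets cover everything (all 10 triples fall short), so 4 is minimum.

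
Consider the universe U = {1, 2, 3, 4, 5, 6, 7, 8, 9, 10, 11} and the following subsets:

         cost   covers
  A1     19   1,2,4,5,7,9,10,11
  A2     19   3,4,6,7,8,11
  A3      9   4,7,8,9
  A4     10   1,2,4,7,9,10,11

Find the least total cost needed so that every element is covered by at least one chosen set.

38

A1, A2 cover every element at cost 19 + 19 = 38.
Any cover uses at least 2 sets; among all covering selections none totals below 38.
Greedy by coverage-per-cost would pick A4, A2, A1 for 48 — worse than the optimum 38.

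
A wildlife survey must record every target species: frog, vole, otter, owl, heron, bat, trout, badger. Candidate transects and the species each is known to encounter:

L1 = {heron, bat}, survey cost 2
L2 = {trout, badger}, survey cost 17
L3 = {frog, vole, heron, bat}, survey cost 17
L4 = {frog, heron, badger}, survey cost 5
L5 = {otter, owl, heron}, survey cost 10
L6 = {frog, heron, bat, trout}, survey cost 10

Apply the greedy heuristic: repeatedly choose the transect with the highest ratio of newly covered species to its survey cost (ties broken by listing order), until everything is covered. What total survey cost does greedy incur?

44

Pick 1: L1 adds 2 new (heron, bat) at survey cost 2 (ratio 2/2).
Pick 2: L4 adds 2 new (frog, badger) at survey cost 5 (ratio 2/5).
Pick 3: L5 adds 2 new (otter, owl) at survey cost 10 (ratio 2/10).
Pick 4: L6 adds 1 new (trout) at survey cost 10 (ratio 1/10).
Pick 5: L3 adds 1 new (vole) at survey cost 17 (ratio 1/17).
Greedy total survey cost: 2 + 5 + 10 + 10 + 17 = 44. (The true optimum is 42, so greedy overshoots here.)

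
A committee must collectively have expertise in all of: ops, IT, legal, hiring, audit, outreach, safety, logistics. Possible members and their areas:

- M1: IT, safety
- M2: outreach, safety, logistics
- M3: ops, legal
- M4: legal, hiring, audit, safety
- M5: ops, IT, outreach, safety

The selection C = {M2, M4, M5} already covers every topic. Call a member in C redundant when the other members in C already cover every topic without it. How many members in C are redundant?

Drop M2: logistics uncovered — not redundant.
Drop M4: legal, hiring, audit uncovered — not redundant.
Drop M5: ops, IT uncovered — not redundant.
None of the members in C is redundant.

0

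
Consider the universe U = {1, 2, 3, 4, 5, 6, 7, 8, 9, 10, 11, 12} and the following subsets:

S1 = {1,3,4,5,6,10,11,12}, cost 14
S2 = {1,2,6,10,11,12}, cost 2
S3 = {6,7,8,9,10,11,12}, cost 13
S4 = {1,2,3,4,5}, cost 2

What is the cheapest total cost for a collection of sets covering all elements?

S3, S4 cover every element at cost 13 + 2 = 15.
Any cover uses at least 2 sets; among all covering selections none totals below 15.
Greedy by coverage-per-cost would pick S2, S4, S3 for 17 — worse than the optimum 15.

15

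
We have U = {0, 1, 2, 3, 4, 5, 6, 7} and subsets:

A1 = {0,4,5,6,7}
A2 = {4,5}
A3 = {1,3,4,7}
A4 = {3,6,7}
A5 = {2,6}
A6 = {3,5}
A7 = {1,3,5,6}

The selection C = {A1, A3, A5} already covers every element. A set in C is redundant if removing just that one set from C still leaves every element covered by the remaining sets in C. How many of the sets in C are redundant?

0

Drop A1: 0, 5 uncovered — not redundant.
Drop A3: 1, 3 uncovered — not redundant.
Drop A5: 2 uncovered — not redundant.
None of the sets in C is redundant.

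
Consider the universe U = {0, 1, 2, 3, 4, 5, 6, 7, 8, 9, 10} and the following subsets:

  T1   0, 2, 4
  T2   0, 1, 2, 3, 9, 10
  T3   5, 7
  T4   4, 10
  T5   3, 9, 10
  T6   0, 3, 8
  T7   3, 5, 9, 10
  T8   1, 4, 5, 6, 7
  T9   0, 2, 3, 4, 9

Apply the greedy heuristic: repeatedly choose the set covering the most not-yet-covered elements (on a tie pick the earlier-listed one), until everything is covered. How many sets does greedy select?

3

Pick 1: T2 covers 6 new elements (0, 1, 2, 3, 9, 10).
Pick 2: T8 covers 4 new elements (4, 5, 6, 7).
Pick 3: T6 covers 1 new elements (8).
Greedy uses 3 sets.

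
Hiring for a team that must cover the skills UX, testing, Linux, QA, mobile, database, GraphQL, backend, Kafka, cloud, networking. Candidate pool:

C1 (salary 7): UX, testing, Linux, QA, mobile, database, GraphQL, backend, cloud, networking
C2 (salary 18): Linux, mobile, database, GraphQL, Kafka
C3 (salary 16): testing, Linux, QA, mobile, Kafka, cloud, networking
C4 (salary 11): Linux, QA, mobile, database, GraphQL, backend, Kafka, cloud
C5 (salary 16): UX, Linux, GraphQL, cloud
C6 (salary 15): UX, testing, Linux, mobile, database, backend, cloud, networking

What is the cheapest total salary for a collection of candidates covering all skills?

C1, C4 cover every skill at salary 7 + 11 = 18.
Any cover uses at least 2 candidates; among all covering selections none totals below 18.

18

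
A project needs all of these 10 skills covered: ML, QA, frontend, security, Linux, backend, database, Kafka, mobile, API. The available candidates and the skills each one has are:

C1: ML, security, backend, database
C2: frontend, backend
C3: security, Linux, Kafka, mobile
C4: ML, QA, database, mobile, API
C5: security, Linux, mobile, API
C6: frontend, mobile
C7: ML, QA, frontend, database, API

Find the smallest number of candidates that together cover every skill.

C1, C3, C7 together cover {ML, QA, frontend, security, Linux, backend, database, Kafka, mobile, API} — every skill.
No 2 of the 7 candidates cover everything (all 21 pairs fall short), so 3 is minimum.

3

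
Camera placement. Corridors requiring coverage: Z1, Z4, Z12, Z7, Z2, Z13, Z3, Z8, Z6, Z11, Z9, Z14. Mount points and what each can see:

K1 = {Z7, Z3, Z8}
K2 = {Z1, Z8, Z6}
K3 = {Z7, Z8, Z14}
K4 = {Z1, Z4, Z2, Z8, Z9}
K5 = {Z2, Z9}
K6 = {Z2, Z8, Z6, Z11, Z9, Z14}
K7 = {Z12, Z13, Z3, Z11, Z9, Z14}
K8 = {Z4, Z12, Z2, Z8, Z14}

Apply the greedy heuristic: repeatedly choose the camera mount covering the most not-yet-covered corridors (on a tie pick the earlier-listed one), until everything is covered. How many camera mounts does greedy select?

Pick 1: K6 covers 6 new corridors (Z2, Z8, Z6, Z11, Z9, Z14).
Pick 2: K7 covers 3 new corridors (Z12, Z13, Z3).
Pick 3: K4 covers 2 new corridors (Z1, Z4).
Pick 4: K1 covers 1 new corridors (Z7).
Greedy uses 4 camera mounts.

4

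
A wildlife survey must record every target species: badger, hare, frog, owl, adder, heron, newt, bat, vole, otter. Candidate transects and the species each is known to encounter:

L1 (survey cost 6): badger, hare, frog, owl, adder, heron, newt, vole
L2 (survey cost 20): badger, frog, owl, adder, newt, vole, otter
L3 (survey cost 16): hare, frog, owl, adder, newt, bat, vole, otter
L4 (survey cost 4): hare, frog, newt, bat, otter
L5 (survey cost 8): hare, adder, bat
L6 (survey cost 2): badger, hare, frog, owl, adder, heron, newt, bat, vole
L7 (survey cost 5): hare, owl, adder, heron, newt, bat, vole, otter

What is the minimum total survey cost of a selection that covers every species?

L4, L6 cover every species at survey cost 4 + 2 = 6.
Any cover uses at least 2 transects; among all covering selections none totals below 6.

6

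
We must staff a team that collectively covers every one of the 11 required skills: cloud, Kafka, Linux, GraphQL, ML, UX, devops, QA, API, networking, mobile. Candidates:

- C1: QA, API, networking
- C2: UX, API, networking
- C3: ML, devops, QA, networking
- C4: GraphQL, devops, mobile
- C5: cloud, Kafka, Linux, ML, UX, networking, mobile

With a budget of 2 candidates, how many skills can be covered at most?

Choosing C1, C5 covers {cloud, Kafka, Linux, ML, UX, QA, API, networking, mobile} — 9 skills.
No choice of 2 candidates does better; here GraphQL, devops are left uncovered.

9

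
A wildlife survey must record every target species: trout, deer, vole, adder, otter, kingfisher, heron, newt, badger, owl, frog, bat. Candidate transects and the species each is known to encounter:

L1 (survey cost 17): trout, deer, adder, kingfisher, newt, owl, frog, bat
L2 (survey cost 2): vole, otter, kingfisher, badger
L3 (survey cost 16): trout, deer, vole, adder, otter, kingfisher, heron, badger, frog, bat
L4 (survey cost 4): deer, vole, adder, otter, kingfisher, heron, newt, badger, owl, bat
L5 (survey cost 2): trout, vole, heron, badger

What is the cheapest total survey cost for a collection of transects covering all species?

20

L3, L4 cover every species at survey cost 16 + 4 = 20.
Any cover uses at least 2 transects; among all covering selections none totals below 20.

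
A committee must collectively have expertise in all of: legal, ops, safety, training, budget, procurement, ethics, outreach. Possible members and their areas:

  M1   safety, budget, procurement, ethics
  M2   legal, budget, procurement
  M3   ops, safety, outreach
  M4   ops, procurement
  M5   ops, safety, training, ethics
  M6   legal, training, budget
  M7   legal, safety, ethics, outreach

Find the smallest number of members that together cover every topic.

3

M1, M3, M6 together cover {legal, ops, safety, training, budget, procurement, ethics, outreach} — every topic.
No 2 of the 7 members cover everything (all 21 pairs fall short), so 3 is minimum.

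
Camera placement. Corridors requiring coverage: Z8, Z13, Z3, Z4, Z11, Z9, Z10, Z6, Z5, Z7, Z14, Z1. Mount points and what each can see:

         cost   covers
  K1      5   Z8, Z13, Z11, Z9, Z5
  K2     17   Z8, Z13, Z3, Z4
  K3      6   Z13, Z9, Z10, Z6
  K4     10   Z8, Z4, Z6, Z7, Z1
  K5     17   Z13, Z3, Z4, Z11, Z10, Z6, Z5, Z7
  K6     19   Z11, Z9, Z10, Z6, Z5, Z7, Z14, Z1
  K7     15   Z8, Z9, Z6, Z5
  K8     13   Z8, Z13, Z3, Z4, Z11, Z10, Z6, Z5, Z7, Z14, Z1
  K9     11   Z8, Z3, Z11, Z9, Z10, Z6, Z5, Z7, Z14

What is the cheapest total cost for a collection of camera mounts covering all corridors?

18

K1, K8 cover every corridor at cost 5 + 13 = 18.
Any cover uses at least 2 camera mounts; among all covering selections none totals below 18.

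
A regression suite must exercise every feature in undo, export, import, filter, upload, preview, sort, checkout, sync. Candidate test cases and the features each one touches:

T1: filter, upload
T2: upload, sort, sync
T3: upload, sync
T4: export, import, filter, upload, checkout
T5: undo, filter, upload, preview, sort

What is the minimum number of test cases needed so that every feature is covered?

3

T2, T4, T5 together cover {undo, export, import, filter, upload, preview, sort, checkout, sync} — every feature.
No 2 of the 5 test cases cover everything (all 10 pairs fall short), so 3 is minimum.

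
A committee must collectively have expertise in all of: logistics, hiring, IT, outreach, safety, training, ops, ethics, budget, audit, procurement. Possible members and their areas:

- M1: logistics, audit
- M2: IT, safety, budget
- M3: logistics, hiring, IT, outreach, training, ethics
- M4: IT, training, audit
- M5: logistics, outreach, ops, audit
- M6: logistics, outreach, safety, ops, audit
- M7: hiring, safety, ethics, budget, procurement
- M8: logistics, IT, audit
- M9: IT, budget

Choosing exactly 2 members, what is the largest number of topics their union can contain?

Choosing M3, M6 covers {logistics, hiring, IT, outreach, safety, training, ops, ethics, audit} — 9 topics.
No choice of 2 members does better; here budget, procurement are left uncovered.

9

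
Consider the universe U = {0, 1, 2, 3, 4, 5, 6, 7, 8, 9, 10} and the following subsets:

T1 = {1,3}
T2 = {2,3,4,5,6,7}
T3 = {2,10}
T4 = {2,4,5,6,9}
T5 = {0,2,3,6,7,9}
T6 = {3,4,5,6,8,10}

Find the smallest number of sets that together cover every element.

3

T1, T5, T6 together cover {0, 1, 2, 3, 4, 5, 6, 7, 8, 9, 10} — every element.
No 2 of the 6 sets cover everything (all 15 pairs fall short), so 3 is minimum.
Greedy (largest uncovered first) would take T2, T5, T6, T1 — 4 sets — but 3 suffice.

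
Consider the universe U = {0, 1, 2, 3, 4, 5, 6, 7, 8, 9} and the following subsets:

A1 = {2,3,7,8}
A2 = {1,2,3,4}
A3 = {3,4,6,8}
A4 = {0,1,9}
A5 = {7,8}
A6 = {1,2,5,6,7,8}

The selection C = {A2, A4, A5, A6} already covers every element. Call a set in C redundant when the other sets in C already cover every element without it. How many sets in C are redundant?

1

Drop A2: 3, 4 uncovered — not redundant.
Drop A4: 0, 9 uncovered — not redundant.
Drop A5: the rest still cover every element — redundant.
Drop A6: 5, 6 uncovered — not redundant.
1 redundant: A5.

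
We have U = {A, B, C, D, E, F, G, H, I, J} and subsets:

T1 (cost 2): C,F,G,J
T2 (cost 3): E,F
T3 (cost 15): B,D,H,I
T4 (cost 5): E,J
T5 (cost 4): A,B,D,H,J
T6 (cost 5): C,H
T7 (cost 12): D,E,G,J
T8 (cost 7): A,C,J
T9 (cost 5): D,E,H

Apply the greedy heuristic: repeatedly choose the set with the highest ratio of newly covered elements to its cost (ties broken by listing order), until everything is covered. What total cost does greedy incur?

24

Pick 1: T1 adds 4 new (C, F, G, J) at cost 2 (ratio 4/2).
Pick 2: T5 adds 4 new (A, B, D, H) at cost 4 (ratio 4/4).
Pick 3: T2 adds 1 new (E) at cost 3 (ratio 1/3).
Pick 4: T3 adds 1 new (I) at cost 15 (ratio 1/15).
Greedy total cost: 2 + 4 + 3 + 15 = 24.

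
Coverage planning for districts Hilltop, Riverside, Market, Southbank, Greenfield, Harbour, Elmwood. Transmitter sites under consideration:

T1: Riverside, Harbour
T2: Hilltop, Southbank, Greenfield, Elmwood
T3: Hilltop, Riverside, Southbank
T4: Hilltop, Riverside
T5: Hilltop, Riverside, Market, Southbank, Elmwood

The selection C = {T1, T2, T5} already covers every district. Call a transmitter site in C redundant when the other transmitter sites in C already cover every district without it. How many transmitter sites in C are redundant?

Drop T1: Harbour uncovered — not redundant.
Drop T2: Greenfield uncovered — not redundant.
Drop T5: Market uncovered — not redundant.
None of the transmitter sites in C is redundant.

0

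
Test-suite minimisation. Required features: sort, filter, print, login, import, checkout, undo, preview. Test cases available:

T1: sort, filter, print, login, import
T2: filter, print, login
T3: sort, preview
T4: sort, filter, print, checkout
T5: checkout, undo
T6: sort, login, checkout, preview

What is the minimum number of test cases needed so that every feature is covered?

T1, T3, T5 together cover {sort, filter, print, login, import, checkout, undo, preview} — every feature.
No 2 of the 6 test cases cover everything (all 15 pairs fall short), so 3 is minimum.

3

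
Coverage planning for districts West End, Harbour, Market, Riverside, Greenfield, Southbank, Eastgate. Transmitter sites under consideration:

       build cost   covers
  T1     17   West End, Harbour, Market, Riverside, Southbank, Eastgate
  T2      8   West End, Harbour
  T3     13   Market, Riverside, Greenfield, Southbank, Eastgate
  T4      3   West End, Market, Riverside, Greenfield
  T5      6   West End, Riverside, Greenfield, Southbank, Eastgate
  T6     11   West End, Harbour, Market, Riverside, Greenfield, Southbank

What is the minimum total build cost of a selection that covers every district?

17

T5, T6 cover every district at build cost 6 + 11 = 17.
Any cover uses at least 2 transmitter sites; among all covering selections none totals below 17.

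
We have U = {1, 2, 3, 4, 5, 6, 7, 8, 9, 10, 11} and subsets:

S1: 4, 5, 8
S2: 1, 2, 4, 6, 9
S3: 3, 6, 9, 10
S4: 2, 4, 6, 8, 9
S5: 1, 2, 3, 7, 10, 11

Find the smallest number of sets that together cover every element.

S1, S2, S5 together cover {1, 2, 3, 4, 5, 6, 7, 8, 9, 10, 11} — every element.
No 2 of the 5 sets cover everything (all 10 pairs fall short), so 3 is minimum.

3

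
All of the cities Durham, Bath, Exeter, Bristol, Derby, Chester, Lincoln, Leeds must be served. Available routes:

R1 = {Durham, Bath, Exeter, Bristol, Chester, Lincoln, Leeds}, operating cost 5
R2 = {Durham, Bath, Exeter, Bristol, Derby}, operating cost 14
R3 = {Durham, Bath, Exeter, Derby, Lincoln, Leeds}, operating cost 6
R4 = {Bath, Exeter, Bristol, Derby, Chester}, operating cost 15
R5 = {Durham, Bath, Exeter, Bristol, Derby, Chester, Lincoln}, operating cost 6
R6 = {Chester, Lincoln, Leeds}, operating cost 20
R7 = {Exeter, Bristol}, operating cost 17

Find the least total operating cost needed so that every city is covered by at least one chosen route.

R1, R3 cover every city at operating cost 5 + 6 = 11.
Any cover uses at least 2 routes; among all covering selections none totals below 11.

11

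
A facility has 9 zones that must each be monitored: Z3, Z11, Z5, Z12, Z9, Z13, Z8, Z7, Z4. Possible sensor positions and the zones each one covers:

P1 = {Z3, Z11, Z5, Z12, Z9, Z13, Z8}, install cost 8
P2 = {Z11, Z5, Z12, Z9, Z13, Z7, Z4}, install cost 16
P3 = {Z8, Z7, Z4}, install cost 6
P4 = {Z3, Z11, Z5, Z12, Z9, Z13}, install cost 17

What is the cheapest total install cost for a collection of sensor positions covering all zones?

P1, P3 cover every zone at install cost 8 + 6 = 14.
Any cover uses at least 2 sensor positions; among all covering selections none totals below 14.

14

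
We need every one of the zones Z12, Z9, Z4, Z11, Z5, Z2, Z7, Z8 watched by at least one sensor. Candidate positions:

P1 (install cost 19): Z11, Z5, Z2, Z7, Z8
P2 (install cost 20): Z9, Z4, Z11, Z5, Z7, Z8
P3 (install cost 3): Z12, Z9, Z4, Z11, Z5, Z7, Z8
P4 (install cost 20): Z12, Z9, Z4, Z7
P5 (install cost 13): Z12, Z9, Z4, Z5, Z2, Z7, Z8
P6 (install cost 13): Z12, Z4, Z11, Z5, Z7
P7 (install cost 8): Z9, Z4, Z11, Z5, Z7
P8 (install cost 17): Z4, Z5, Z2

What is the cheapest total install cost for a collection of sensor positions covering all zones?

P3, P5 cover every zone at install cost 3 + 13 = 16.
Any cover uses at least 2 sensor positions; among all covering selections none totals below 16.

16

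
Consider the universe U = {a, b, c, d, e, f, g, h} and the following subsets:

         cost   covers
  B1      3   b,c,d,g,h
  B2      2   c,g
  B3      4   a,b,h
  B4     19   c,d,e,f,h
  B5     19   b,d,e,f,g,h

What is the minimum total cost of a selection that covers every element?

25

B2, B3, B4 cover every element at cost 2 + 4 + 19 = 25.
Any cover uses at least 3 sets; among all covering selections none totals below 25.
Greedy by coverage-per-cost would pick B1, B3, B4 for 26 — worse than the optimum 25.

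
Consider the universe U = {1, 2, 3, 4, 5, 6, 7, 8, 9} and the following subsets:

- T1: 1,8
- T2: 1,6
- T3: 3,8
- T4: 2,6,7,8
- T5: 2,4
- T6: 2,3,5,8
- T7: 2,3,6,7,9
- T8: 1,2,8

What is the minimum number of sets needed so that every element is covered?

4

T1, T5, T6, T7 together cover {1, 2, 3, 4, 5, 6, 7, 8, 9} — every element.
No 3 of the 8 sets cover everything (all 56 triples fall short), so 4 is minimum.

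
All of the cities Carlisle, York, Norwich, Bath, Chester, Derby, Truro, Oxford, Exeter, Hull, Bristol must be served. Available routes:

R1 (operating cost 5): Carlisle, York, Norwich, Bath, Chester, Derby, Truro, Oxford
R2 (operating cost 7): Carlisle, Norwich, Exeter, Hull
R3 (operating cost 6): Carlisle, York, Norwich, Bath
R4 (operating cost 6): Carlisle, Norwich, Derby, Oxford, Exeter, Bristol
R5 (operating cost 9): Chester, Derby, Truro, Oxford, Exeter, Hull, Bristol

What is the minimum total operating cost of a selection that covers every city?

R1, R5 cover every city at operating cost 5 + 9 = 14.
Any cover uses at least 2 routes; among all covering selections none totals below 14.
Greedy by coverage-per-operating cost would pick R1, R4, R2 for 18 — worse than the optimum 14.

14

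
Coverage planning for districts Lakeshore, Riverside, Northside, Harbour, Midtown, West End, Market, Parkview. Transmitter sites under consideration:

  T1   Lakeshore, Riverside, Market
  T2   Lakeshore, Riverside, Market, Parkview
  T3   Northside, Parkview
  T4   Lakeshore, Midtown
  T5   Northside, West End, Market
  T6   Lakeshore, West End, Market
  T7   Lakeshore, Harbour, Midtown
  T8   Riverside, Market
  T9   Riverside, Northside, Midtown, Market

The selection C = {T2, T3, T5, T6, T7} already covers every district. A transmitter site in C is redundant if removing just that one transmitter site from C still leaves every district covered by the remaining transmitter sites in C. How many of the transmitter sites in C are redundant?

3

Drop T2: Riverside uncovered — not redundant.
Drop T3: the rest still cover every district — redundant.
Drop T5: the rest still cover every district — redundant.
Drop T6: the rest still cover every district — redundant.
Drop T7: Harbour, Midtown uncovered — not redundant.
3 redundant: T3, T5, T6.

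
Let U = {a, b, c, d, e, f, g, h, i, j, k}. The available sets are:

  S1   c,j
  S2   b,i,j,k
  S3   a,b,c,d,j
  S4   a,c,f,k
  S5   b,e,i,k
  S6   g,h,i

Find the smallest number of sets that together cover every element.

4

S3, S4, S5, S6 together cover {a, b, c, d, e, f, g, h, i, j, k} — every element.
No 3 of the 6 sets cover everything (all 20 triples fall short), so 4 is minimum.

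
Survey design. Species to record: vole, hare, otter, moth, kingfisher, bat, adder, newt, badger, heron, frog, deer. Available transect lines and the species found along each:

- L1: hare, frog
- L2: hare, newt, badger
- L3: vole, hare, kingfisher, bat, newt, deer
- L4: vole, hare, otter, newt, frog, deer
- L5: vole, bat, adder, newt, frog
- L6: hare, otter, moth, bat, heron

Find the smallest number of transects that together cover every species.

L2, L3, L5, L6 together cover {vole, hare, otter, moth, kingfisher, bat, adder, newt, badger, heron, frog, deer} — every species.
No 3 of the 6 transects cover everything (all 20 triples fall short), so 4 is minimum.

4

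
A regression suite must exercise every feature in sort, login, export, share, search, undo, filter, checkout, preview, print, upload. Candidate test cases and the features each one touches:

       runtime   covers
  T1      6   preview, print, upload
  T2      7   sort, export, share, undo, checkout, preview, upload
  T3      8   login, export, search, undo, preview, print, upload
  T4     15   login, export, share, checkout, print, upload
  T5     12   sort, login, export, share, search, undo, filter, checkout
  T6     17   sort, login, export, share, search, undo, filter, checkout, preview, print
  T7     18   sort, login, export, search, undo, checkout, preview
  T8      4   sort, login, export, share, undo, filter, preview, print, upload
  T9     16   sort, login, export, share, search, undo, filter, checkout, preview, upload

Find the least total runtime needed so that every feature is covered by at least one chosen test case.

16

T5, T8 cover every feature at runtime 12 + 4 = 16.
Any cover uses at least 2 test cases; among all covering selections none totals below 16.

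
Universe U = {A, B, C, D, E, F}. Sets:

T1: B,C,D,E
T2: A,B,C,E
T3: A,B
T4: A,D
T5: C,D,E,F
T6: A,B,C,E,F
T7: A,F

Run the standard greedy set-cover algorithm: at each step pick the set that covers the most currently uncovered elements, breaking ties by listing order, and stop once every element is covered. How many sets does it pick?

2

Pick 1: T6 covers 5 new elements (A, B, C, E, F).
Pick 2: T1 covers 1 new elements (D).
Greedy uses 2 sets.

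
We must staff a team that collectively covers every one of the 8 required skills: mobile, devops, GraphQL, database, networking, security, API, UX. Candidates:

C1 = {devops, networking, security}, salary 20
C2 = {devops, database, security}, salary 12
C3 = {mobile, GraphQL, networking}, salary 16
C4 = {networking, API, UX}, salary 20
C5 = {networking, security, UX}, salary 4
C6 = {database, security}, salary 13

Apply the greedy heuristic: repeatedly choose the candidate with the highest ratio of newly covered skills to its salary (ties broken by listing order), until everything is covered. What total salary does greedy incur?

52

Pick 1: C5 adds 3 new (networking, security, UX) at salary 4 (ratio 3/4).
Pick 2: C2 adds 2 new (devops, database) at salary 12 (ratio 2/12).
Pick 3: C3 adds 2 new (mobile, GraphQL) at salary 16 (ratio 2/16).
Pick 4: C4 adds 1 new (API) at salary 20 (ratio 1/20).
Greedy total salary: 4 + 12 + 16 + 20 = 52. (The true optimum is 48, so greedy overshoots here.)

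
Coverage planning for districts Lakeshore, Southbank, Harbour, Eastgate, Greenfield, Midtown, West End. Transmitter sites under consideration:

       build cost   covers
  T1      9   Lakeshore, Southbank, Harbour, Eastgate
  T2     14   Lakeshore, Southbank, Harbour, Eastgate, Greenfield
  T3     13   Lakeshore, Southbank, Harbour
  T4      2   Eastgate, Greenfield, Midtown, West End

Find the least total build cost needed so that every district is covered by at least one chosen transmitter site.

T1, T4 cover every district at build cost 9 + 2 = 11.
Any cover uses at least 2 transmitter sites; among all covering selections none totals below 11.

11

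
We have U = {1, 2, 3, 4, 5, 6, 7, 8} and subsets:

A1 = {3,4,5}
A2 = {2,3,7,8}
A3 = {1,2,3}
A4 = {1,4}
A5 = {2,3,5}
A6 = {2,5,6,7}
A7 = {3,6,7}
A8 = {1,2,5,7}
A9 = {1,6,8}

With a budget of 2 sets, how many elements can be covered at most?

Choosing A1, A2 covers {2, 3, 4, 5, 7, 8} — 6 elements.
No choice of 2 sets does better; here 1, 6 are left uncovered.

6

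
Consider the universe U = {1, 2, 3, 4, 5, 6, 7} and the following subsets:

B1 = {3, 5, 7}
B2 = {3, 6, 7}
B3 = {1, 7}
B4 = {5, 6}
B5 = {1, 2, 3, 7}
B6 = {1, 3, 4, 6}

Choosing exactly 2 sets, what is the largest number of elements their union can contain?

6

Choosing B1, B6 covers {1, 3, 4, 5, 6, 7} — 6 elements.
No choice of 2 sets does better; here 2 is left uncovered.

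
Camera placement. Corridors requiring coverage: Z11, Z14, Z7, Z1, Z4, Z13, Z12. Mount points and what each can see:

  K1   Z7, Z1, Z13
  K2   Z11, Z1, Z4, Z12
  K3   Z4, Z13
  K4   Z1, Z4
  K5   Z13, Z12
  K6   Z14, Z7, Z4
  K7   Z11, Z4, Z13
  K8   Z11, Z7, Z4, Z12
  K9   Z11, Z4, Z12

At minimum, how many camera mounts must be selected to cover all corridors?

3

K1, K2, K6 together cover {Z11, Z14, Z7, Z1, Z4, Z13, Z12} — every corridor.
No 2 of the 9 camera mounts cover everything (all 36 pairs fall short), so 3 is minimum.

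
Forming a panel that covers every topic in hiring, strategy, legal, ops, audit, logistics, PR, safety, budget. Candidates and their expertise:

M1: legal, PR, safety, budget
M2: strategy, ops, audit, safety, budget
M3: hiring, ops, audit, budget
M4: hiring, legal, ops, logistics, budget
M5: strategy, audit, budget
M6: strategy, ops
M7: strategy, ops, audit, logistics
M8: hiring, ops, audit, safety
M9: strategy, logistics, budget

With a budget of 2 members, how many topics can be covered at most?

Choosing M1, M7 covers {strategy, legal, ops, audit, logistics, PR, safety, budget} — 8 topics.
No choice of 2 members does better; here hiring is left uncovered.

8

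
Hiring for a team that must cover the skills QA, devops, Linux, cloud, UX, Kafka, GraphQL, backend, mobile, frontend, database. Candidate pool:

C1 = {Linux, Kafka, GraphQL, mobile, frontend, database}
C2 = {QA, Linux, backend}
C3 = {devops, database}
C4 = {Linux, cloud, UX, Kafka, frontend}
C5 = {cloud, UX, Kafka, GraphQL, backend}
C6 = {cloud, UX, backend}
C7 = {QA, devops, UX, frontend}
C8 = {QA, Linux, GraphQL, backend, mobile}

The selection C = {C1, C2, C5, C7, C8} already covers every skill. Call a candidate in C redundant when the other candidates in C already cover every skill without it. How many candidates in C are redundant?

2

Drop C1: database uncovered — not redundant.
Drop C2: the rest still cover every skill — redundant.
Drop C5: cloud uncovered — not redundant.
Drop C7: devops uncovered — not redundant.
Drop C8: the rest still cover every skill — redundant.
2 redundant: C2, C8.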